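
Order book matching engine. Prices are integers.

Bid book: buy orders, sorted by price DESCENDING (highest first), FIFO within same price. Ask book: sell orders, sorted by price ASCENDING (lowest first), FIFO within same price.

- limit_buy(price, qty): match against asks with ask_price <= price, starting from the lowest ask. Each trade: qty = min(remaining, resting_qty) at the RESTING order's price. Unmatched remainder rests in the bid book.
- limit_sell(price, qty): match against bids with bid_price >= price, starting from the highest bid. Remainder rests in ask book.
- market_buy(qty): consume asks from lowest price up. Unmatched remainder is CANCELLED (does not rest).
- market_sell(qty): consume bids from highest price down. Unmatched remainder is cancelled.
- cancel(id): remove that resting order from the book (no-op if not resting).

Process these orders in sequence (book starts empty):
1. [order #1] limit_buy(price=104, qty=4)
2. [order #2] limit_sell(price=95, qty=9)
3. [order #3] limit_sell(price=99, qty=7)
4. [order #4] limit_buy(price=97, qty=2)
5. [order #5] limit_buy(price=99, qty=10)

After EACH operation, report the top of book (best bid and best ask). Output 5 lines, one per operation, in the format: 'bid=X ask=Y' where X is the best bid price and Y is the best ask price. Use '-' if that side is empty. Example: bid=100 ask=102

Answer: bid=104 ask=-
bid=- ask=95
bid=- ask=95
bid=- ask=95
bid=- ask=-

Derivation:
After op 1 [order #1] limit_buy(price=104, qty=4): fills=none; bids=[#1:4@104] asks=[-]
After op 2 [order #2] limit_sell(price=95, qty=9): fills=#1x#2:4@104; bids=[-] asks=[#2:5@95]
After op 3 [order #3] limit_sell(price=99, qty=7): fills=none; bids=[-] asks=[#2:5@95 #3:7@99]
After op 4 [order #4] limit_buy(price=97, qty=2): fills=#4x#2:2@95; bids=[-] asks=[#2:3@95 #3:7@99]
After op 5 [order #5] limit_buy(price=99, qty=10): fills=#5x#2:3@95 #5x#3:7@99; bids=[-] asks=[-]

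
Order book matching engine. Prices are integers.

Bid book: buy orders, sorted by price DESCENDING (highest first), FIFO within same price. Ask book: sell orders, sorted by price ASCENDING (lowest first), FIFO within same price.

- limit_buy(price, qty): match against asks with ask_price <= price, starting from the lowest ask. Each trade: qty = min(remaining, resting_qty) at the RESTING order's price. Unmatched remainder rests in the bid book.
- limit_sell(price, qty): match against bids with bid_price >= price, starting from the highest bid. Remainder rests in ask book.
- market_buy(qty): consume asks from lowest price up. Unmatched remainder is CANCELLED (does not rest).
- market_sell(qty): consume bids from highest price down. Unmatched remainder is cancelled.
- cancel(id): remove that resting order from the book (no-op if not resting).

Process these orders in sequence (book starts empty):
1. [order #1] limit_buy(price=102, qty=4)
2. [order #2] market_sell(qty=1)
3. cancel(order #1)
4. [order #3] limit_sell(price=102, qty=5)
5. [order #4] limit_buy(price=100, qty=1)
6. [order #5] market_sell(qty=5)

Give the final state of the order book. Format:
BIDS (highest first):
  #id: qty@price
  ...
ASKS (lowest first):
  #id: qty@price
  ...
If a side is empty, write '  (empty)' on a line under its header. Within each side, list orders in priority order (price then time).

Answer: BIDS (highest first):
  (empty)
ASKS (lowest first):
  #3: 5@102

Derivation:
After op 1 [order #1] limit_buy(price=102, qty=4): fills=none; bids=[#1:4@102] asks=[-]
After op 2 [order #2] market_sell(qty=1): fills=#1x#2:1@102; bids=[#1:3@102] asks=[-]
After op 3 cancel(order #1): fills=none; bids=[-] asks=[-]
After op 4 [order #3] limit_sell(price=102, qty=5): fills=none; bids=[-] asks=[#3:5@102]
After op 5 [order #4] limit_buy(price=100, qty=1): fills=none; bids=[#4:1@100] asks=[#3:5@102]
After op 6 [order #5] market_sell(qty=5): fills=#4x#5:1@100; bids=[-] asks=[#3:5@102]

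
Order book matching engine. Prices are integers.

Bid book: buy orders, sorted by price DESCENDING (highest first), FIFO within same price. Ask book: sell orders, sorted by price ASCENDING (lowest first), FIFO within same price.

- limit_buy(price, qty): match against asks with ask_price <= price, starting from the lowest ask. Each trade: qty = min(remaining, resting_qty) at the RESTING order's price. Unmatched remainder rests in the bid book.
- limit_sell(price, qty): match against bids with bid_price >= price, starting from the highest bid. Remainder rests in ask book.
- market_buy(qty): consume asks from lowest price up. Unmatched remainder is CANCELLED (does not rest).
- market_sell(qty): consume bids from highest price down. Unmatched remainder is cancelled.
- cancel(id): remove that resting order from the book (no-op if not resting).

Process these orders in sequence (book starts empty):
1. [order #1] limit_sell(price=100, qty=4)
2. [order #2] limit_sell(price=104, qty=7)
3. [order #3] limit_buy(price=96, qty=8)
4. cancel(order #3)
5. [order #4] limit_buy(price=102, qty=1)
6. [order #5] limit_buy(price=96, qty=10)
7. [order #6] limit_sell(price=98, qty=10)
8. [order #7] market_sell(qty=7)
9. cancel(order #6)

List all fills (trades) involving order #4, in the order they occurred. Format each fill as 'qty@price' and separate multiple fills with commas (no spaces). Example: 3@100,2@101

After op 1 [order #1] limit_sell(price=100, qty=4): fills=none; bids=[-] asks=[#1:4@100]
After op 2 [order #2] limit_sell(price=104, qty=7): fills=none; bids=[-] asks=[#1:4@100 #2:7@104]
After op 3 [order #3] limit_buy(price=96, qty=8): fills=none; bids=[#3:8@96] asks=[#1:4@100 #2:7@104]
After op 4 cancel(order #3): fills=none; bids=[-] asks=[#1:4@100 #2:7@104]
After op 5 [order #4] limit_buy(price=102, qty=1): fills=#4x#1:1@100; bids=[-] asks=[#1:3@100 #2:7@104]
After op 6 [order #5] limit_buy(price=96, qty=10): fills=none; bids=[#5:10@96] asks=[#1:3@100 #2:7@104]
After op 7 [order #6] limit_sell(price=98, qty=10): fills=none; bids=[#5:10@96] asks=[#6:10@98 #1:3@100 #2:7@104]
After op 8 [order #7] market_sell(qty=7): fills=#5x#7:7@96; bids=[#5:3@96] asks=[#6:10@98 #1:3@100 #2:7@104]
After op 9 cancel(order #6): fills=none; bids=[#5:3@96] asks=[#1:3@100 #2:7@104]

Answer: 1@100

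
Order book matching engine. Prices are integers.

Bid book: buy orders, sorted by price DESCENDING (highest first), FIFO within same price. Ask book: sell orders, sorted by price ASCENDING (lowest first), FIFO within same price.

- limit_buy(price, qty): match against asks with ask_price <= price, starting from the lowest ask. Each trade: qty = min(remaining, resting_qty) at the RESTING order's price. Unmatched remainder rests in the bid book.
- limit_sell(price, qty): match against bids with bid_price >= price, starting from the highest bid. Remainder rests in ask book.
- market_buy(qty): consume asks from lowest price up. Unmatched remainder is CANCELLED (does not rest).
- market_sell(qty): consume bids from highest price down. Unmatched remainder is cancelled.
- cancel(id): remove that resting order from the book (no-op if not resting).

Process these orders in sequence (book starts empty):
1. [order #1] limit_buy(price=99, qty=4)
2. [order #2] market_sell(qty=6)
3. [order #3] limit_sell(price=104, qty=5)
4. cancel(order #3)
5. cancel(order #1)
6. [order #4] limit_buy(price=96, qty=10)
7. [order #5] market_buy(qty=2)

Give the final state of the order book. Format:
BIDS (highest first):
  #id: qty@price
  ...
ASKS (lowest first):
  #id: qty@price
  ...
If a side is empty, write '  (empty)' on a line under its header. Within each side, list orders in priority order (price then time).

Answer: BIDS (highest first):
  #4: 10@96
ASKS (lowest first):
  (empty)

Derivation:
After op 1 [order #1] limit_buy(price=99, qty=4): fills=none; bids=[#1:4@99] asks=[-]
After op 2 [order #2] market_sell(qty=6): fills=#1x#2:4@99; bids=[-] asks=[-]
After op 3 [order #3] limit_sell(price=104, qty=5): fills=none; bids=[-] asks=[#3:5@104]
After op 4 cancel(order #3): fills=none; bids=[-] asks=[-]
After op 5 cancel(order #1): fills=none; bids=[-] asks=[-]
After op 6 [order #4] limit_buy(price=96, qty=10): fills=none; bids=[#4:10@96] asks=[-]
After op 7 [order #5] market_buy(qty=2): fills=none; bids=[#4:10@96] asks=[-]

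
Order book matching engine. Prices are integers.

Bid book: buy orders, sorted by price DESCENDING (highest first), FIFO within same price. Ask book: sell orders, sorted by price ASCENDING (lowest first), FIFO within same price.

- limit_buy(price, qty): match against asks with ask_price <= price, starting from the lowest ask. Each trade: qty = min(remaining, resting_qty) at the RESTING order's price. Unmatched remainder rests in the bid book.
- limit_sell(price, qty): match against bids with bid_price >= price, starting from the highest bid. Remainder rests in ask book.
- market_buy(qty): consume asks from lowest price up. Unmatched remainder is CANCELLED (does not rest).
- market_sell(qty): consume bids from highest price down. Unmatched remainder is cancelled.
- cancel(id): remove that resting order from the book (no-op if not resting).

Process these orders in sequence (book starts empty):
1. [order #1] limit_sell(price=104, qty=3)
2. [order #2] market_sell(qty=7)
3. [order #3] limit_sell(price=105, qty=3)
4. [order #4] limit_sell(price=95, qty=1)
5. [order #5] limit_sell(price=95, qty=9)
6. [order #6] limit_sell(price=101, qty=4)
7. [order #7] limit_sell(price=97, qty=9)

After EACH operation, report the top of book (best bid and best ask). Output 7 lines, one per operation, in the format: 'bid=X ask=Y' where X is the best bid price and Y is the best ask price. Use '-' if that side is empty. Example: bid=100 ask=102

After op 1 [order #1] limit_sell(price=104, qty=3): fills=none; bids=[-] asks=[#1:3@104]
After op 2 [order #2] market_sell(qty=7): fills=none; bids=[-] asks=[#1:3@104]
After op 3 [order #3] limit_sell(price=105, qty=3): fills=none; bids=[-] asks=[#1:3@104 #3:3@105]
After op 4 [order #4] limit_sell(price=95, qty=1): fills=none; bids=[-] asks=[#4:1@95 #1:3@104 #3:3@105]
After op 5 [order #5] limit_sell(price=95, qty=9): fills=none; bids=[-] asks=[#4:1@95 #5:9@95 #1:3@104 #3:3@105]
After op 6 [order #6] limit_sell(price=101, qty=4): fills=none; bids=[-] asks=[#4:1@95 #5:9@95 #6:4@101 #1:3@104 #3:3@105]
After op 7 [order #7] limit_sell(price=97, qty=9): fills=none; bids=[-] asks=[#4:1@95 #5:9@95 #7:9@97 #6:4@101 #1:3@104 #3:3@105]

Answer: bid=- ask=104
bid=- ask=104
bid=- ask=104
bid=- ask=95
bid=- ask=95
bid=- ask=95
bid=- ask=95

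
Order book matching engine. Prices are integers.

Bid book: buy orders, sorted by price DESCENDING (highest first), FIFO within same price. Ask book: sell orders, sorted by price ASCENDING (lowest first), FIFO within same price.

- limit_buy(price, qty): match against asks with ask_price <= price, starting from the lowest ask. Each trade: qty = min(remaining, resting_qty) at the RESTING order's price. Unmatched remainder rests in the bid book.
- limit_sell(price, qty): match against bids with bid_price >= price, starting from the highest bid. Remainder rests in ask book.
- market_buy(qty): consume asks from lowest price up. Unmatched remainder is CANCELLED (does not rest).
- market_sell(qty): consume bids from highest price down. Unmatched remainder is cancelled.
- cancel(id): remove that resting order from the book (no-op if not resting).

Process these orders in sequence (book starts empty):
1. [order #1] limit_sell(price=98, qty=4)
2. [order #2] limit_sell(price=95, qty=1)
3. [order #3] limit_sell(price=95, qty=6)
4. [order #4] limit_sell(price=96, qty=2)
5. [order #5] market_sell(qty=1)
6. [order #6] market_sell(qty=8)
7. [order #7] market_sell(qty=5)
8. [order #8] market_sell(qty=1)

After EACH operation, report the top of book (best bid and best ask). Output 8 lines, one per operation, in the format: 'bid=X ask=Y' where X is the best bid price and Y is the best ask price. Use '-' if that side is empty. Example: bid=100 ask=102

After op 1 [order #1] limit_sell(price=98, qty=4): fills=none; bids=[-] asks=[#1:4@98]
After op 2 [order #2] limit_sell(price=95, qty=1): fills=none; bids=[-] asks=[#2:1@95 #1:4@98]
After op 3 [order #3] limit_sell(price=95, qty=6): fills=none; bids=[-] asks=[#2:1@95 #3:6@95 #1:4@98]
After op 4 [order #4] limit_sell(price=96, qty=2): fills=none; bids=[-] asks=[#2:1@95 #3:6@95 #4:2@96 #1:4@98]
After op 5 [order #5] market_sell(qty=1): fills=none; bids=[-] asks=[#2:1@95 #3:6@95 #4:2@96 #1:4@98]
After op 6 [order #6] market_sell(qty=8): fills=none; bids=[-] asks=[#2:1@95 #3:6@95 #4:2@96 #1:4@98]
After op 7 [order #7] market_sell(qty=5): fills=none; bids=[-] asks=[#2:1@95 #3:6@95 #4:2@96 #1:4@98]
After op 8 [order #8] market_sell(qty=1): fills=none; bids=[-] asks=[#2:1@95 #3:6@95 #4:2@96 #1:4@98]

Answer: bid=- ask=98
bid=- ask=95
bid=- ask=95
bid=- ask=95
bid=- ask=95
bid=- ask=95
bid=- ask=95
bid=- ask=95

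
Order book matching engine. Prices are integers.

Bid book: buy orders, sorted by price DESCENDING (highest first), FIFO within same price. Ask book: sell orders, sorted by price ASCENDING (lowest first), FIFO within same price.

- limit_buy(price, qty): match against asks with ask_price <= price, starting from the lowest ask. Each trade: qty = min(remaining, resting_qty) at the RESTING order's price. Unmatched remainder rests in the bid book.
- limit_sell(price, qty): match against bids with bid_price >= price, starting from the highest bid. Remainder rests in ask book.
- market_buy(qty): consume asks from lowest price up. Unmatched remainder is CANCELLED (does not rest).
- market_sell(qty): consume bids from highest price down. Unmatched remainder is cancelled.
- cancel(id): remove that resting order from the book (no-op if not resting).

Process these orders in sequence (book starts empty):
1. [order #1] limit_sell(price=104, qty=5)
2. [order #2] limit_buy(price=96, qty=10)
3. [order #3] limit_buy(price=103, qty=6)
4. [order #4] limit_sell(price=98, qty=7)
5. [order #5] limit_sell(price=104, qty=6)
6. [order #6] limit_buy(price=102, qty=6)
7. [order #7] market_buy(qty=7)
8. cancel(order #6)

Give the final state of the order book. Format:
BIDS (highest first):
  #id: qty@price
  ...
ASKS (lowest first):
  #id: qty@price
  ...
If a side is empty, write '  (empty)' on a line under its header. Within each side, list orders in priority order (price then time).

Answer: BIDS (highest first):
  #2: 10@96
ASKS (lowest first):
  #5: 4@104

Derivation:
After op 1 [order #1] limit_sell(price=104, qty=5): fills=none; bids=[-] asks=[#1:5@104]
After op 2 [order #2] limit_buy(price=96, qty=10): fills=none; bids=[#2:10@96] asks=[#1:5@104]
After op 3 [order #3] limit_buy(price=103, qty=6): fills=none; bids=[#3:6@103 #2:10@96] asks=[#1:5@104]
After op 4 [order #4] limit_sell(price=98, qty=7): fills=#3x#4:6@103; bids=[#2:10@96] asks=[#4:1@98 #1:5@104]
After op 5 [order #5] limit_sell(price=104, qty=6): fills=none; bids=[#2:10@96] asks=[#4:1@98 #1:5@104 #5:6@104]
After op 6 [order #6] limit_buy(price=102, qty=6): fills=#6x#4:1@98; bids=[#6:5@102 #2:10@96] asks=[#1:5@104 #5:6@104]
After op 7 [order #7] market_buy(qty=7): fills=#7x#1:5@104 #7x#5:2@104; bids=[#6:5@102 #2:10@96] asks=[#5:4@104]
After op 8 cancel(order #6): fills=none; bids=[#2:10@96] asks=[#5:4@104]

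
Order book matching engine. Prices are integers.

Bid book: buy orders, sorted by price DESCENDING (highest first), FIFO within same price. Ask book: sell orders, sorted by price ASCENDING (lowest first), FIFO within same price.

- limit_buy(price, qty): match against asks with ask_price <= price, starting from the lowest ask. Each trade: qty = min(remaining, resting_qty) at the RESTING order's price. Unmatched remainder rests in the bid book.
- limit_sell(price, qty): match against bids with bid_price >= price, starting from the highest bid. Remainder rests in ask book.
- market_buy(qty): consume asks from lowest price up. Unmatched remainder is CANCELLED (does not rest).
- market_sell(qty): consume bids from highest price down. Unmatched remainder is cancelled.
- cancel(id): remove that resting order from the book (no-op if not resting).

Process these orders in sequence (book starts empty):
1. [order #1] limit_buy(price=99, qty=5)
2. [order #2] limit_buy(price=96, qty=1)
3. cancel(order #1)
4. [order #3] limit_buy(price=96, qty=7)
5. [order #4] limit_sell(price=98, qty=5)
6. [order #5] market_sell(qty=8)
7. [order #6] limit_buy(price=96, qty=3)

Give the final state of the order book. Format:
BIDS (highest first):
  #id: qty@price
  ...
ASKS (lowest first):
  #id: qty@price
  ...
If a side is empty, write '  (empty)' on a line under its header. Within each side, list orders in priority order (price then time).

Answer: BIDS (highest first):
  #6: 3@96
ASKS (lowest first):
  #4: 5@98

Derivation:
After op 1 [order #1] limit_buy(price=99, qty=5): fills=none; bids=[#1:5@99] asks=[-]
After op 2 [order #2] limit_buy(price=96, qty=1): fills=none; bids=[#1:5@99 #2:1@96] asks=[-]
After op 3 cancel(order #1): fills=none; bids=[#2:1@96] asks=[-]
After op 4 [order #3] limit_buy(price=96, qty=7): fills=none; bids=[#2:1@96 #3:7@96] asks=[-]
After op 5 [order #4] limit_sell(price=98, qty=5): fills=none; bids=[#2:1@96 #3:7@96] asks=[#4:5@98]
After op 6 [order #5] market_sell(qty=8): fills=#2x#5:1@96 #3x#5:7@96; bids=[-] asks=[#4:5@98]
After op 7 [order #6] limit_buy(price=96, qty=3): fills=none; bids=[#6:3@96] asks=[#4:5@98]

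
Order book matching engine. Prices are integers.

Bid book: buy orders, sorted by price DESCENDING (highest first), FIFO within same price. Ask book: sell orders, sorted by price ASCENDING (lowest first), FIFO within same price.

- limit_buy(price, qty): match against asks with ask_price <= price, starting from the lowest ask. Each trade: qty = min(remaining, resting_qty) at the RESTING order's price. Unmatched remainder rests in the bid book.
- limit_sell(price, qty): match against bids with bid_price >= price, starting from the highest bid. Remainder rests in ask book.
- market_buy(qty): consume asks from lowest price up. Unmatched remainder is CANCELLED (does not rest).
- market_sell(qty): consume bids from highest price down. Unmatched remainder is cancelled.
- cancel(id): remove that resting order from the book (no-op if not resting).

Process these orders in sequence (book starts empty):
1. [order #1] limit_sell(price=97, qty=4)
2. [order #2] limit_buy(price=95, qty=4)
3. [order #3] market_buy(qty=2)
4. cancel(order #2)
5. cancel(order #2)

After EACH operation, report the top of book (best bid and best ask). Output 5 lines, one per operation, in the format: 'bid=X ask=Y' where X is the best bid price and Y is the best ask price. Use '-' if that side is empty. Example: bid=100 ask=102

After op 1 [order #1] limit_sell(price=97, qty=4): fills=none; bids=[-] asks=[#1:4@97]
After op 2 [order #2] limit_buy(price=95, qty=4): fills=none; bids=[#2:4@95] asks=[#1:4@97]
After op 3 [order #3] market_buy(qty=2): fills=#3x#1:2@97; bids=[#2:4@95] asks=[#1:2@97]
After op 4 cancel(order #2): fills=none; bids=[-] asks=[#1:2@97]
After op 5 cancel(order #2): fills=none; bids=[-] asks=[#1:2@97]

Answer: bid=- ask=97
bid=95 ask=97
bid=95 ask=97
bid=- ask=97
bid=- ask=97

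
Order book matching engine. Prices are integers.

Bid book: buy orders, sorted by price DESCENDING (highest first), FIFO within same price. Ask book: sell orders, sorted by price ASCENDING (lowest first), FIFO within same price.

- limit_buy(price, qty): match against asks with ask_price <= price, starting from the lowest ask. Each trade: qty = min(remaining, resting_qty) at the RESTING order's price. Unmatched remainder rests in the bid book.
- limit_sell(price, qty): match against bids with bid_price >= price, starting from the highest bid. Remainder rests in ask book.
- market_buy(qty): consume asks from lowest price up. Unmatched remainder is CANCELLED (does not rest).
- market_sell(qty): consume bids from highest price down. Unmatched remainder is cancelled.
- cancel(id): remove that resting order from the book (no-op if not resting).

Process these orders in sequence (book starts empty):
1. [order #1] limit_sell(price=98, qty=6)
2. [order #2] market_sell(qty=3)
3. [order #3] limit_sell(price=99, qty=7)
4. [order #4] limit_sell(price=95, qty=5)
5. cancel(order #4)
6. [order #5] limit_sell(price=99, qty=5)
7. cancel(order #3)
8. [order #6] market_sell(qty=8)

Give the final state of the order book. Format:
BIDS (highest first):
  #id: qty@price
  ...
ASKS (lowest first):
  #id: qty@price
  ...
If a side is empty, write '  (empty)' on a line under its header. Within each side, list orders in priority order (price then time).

After op 1 [order #1] limit_sell(price=98, qty=6): fills=none; bids=[-] asks=[#1:6@98]
After op 2 [order #2] market_sell(qty=3): fills=none; bids=[-] asks=[#1:6@98]
After op 3 [order #3] limit_sell(price=99, qty=7): fills=none; bids=[-] asks=[#1:6@98 #3:7@99]
After op 4 [order #4] limit_sell(price=95, qty=5): fills=none; bids=[-] asks=[#4:5@95 #1:6@98 #3:7@99]
After op 5 cancel(order #4): fills=none; bids=[-] asks=[#1:6@98 #3:7@99]
After op 6 [order #5] limit_sell(price=99, qty=5): fills=none; bids=[-] asks=[#1:6@98 #3:7@99 #5:5@99]
After op 7 cancel(order #3): fills=none; bids=[-] asks=[#1:6@98 #5:5@99]
After op 8 [order #6] market_sell(qty=8): fills=none; bids=[-] asks=[#1:6@98 #5:5@99]

Answer: BIDS (highest first):
  (empty)
ASKS (lowest first):
  #1: 6@98
  #5: 5@99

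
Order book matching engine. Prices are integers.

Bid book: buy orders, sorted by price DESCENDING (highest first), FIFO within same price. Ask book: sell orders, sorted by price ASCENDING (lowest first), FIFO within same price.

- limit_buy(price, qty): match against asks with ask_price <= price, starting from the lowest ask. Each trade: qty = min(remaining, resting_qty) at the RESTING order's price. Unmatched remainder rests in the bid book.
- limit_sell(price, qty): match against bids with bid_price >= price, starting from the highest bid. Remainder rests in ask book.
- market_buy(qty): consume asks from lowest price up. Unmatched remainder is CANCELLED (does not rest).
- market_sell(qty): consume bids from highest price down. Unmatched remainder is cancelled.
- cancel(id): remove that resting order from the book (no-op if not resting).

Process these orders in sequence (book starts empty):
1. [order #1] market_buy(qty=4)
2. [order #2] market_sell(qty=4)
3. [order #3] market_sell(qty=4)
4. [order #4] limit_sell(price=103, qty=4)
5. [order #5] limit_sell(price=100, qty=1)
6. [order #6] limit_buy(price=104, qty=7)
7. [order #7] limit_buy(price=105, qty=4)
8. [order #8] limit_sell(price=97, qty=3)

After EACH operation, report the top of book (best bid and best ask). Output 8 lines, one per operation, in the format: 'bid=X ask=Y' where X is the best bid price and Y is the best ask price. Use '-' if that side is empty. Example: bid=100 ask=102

After op 1 [order #1] market_buy(qty=4): fills=none; bids=[-] asks=[-]
After op 2 [order #2] market_sell(qty=4): fills=none; bids=[-] asks=[-]
After op 3 [order #3] market_sell(qty=4): fills=none; bids=[-] asks=[-]
After op 4 [order #4] limit_sell(price=103, qty=4): fills=none; bids=[-] asks=[#4:4@103]
After op 5 [order #5] limit_sell(price=100, qty=1): fills=none; bids=[-] asks=[#5:1@100 #4:4@103]
After op 6 [order #6] limit_buy(price=104, qty=7): fills=#6x#5:1@100 #6x#4:4@103; bids=[#6:2@104] asks=[-]
After op 7 [order #7] limit_buy(price=105, qty=4): fills=none; bids=[#7:4@105 #6:2@104] asks=[-]
After op 8 [order #8] limit_sell(price=97, qty=3): fills=#7x#8:3@105; bids=[#7:1@105 #6:2@104] asks=[-]

Answer: bid=- ask=-
bid=- ask=-
bid=- ask=-
bid=- ask=103
bid=- ask=100
bid=104 ask=-
bid=105 ask=-
bid=105 ask=-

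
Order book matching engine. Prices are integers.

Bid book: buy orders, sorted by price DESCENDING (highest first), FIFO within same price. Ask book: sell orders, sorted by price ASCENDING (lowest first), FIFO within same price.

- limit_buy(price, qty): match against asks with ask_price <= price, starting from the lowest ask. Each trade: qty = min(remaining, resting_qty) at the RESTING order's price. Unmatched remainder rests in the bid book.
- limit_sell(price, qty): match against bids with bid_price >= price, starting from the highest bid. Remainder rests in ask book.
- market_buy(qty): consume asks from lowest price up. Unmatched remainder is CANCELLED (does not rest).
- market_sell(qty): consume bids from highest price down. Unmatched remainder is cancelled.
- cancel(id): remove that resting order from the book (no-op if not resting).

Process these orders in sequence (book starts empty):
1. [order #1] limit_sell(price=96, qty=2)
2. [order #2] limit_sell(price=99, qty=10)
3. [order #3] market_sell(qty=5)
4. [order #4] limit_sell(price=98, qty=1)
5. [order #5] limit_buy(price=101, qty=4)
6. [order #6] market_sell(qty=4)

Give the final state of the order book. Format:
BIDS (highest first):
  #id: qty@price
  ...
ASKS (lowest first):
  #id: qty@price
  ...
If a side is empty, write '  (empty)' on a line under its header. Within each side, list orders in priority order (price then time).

Answer: BIDS (highest first):
  (empty)
ASKS (lowest first):
  #2: 9@99

Derivation:
After op 1 [order #1] limit_sell(price=96, qty=2): fills=none; bids=[-] asks=[#1:2@96]
After op 2 [order #2] limit_sell(price=99, qty=10): fills=none; bids=[-] asks=[#1:2@96 #2:10@99]
After op 3 [order #3] market_sell(qty=5): fills=none; bids=[-] asks=[#1:2@96 #2:10@99]
After op 4 [order #4] limit_sell(price=98, qty=1): fills=none; bids=[-] asks=[#1:2@96 #4:1@98 #2:10@99]
After op 5 [order #5] limit_buy(price=101, qty=4): fills=#5x#1:2@96 #5x#4:1@98 #5x#2:1@99; bids=[-] asks=[#2:9@99]
After op 6 [order #6] market_sell(qty=4): fills=none; bids=[-] asks=[#2:9@99]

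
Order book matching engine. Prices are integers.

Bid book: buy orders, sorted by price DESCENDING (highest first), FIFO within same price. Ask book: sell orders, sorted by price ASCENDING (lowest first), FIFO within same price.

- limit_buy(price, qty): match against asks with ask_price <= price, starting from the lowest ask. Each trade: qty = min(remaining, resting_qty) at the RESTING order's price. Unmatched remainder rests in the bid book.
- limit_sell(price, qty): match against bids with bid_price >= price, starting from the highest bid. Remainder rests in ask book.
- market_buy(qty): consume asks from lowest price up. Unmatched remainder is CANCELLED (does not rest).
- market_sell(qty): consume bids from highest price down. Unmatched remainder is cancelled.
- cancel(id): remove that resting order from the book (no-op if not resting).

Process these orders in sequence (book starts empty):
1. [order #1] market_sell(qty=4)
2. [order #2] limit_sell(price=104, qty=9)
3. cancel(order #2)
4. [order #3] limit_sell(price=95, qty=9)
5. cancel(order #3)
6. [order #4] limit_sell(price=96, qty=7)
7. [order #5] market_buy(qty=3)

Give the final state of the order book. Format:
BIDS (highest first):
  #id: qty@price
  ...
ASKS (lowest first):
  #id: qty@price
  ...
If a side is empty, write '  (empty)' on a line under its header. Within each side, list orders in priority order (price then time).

Answer: BIDS (highest first):
  (empty)
ASKS (lowest first):
  #4: 4@96

Derivation:
After op 1 [order #1] market_sell(qty=4): fills=none; bids=[-] asks=[-]
After op 2 [order #2] limit_sell(price=104, qty=9): fills=none; bids=[-] asks=[#2:9@104]
After op 3 cancel(order #2): fills=none; bids=[-] asks=[-]
After op 4 [order #3] limit_sell(price=95, qty=9): fills=none; bids=[-] asks=[#3:9@95]
After op 5 cancel(order #3): fills=none; bids=[-] asks=[-]
After op 6 [order #4] limit_sell(price=96, qty=7): fills=none; bids=[-] asks=[#4:7@96]
After op 7 [order #5] market_buy(qty=3): fills=#5x#4:3@96; bids=[-] asks=[#4:4@96]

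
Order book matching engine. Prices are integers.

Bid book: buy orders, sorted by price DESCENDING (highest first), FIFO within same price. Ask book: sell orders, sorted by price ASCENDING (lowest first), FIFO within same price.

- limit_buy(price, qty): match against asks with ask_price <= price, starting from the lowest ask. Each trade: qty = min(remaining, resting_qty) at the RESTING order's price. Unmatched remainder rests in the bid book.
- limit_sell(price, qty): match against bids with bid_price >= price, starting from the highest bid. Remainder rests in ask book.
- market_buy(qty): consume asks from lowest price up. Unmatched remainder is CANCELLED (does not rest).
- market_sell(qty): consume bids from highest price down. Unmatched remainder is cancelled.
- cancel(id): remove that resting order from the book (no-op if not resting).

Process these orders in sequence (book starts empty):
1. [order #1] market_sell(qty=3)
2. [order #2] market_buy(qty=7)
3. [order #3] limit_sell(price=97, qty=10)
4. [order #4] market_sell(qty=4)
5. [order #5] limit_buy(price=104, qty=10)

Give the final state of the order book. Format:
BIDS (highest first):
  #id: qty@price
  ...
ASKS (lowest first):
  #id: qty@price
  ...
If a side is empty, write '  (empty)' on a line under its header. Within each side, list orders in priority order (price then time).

After op 1 [order #1] market_sell(qty=3): fills=none; bids=[-] asks=[-]
After op 2 [order #2] market_buy(qty=7): fills=none; bids=[-] asks=[-]
After op 3 [order #3] limit_sell(price=97, qty=10): fills=none; bids=[-] asks=[#3:10@97]
After op 4 [order #4] market_sell(qty=4): fills=none; bids=[-] asks=[#3:10@97]
After op 5 [order #5] limit_buy(price=104, qty=10): fills=#5x#3:10@97; bids=[-] asks=[-]

Answer: BIDS (highest first):
  (empty)
ASKS (lowest first):
  (empty)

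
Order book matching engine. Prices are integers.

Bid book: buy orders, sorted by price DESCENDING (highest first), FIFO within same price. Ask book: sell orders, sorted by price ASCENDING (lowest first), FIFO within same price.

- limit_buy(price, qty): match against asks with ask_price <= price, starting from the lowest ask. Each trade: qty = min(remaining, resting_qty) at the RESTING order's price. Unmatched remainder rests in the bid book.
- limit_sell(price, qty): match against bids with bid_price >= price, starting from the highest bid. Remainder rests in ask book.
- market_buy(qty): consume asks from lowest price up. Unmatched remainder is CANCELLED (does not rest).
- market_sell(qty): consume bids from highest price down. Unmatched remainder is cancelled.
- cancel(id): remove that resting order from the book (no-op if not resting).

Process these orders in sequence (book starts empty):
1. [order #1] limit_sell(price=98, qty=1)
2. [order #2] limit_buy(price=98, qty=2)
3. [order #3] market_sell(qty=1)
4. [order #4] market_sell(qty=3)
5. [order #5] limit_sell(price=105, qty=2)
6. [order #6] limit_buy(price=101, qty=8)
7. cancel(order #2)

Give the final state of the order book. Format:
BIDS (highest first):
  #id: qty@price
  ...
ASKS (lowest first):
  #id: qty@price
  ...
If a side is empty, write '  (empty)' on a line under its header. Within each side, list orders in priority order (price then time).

Answer: BIDS (highest first):
  #6: 8@101
ASKS (lowest first):
  #5: 2@105

Derivation:
After op 1 [order #1] limit_sell(price=98, qty=1): fills=none; bids=[-] asks=[#1:1@98]
After op 2 [order #2] limit_buy(price=98, qty=2): fills=#2x#1:1@98; bids=[#2:1@98] asks=[-]
After op 3 [order #3] market_sell(qty=1): fills=#2x#3:1@98; bids=[-] asks=[-]
After op 4 [order #4] market_sell(qty=3): fills=none; bids=[-] asks=[-]
After op 5 [order #5] limit_sell(price=105, qty=2): fills=none; bids=[-] asks=[#5:2@105]
After op 6 [order #6] limit_buy(price=101, qty=8): fills=none; bids=[#6:8@101] asks=[#5:2@105]
After op 7 cancel(order #2): fills=none; bids=[#6:8@101] asks=[#5:2@105]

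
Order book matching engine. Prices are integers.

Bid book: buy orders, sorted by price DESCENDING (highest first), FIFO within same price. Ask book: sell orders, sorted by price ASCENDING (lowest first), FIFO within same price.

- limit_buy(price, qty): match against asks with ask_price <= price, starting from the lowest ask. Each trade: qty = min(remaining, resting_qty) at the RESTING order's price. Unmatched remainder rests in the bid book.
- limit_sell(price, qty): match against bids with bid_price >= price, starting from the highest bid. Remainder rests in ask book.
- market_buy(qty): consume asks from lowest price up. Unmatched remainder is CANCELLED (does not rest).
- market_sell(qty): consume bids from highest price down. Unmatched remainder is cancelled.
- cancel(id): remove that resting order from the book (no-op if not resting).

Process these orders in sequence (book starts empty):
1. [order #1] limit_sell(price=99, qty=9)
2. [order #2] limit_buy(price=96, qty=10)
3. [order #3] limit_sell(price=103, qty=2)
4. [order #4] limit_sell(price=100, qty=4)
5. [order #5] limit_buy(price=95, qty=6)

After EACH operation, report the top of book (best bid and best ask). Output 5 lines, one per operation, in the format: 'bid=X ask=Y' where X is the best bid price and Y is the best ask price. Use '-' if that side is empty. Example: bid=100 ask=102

Answer: bid=- ask=99
bid=96 ask=99
bid=96 ask=99
bid=96 ask=99
bid=96 ask=99

Derivation:
After op 1 [order #1] limit_sell(price=99, qty=9): fills=none; bids=[-] asks=[#1:9@99]
After op 2 [order #2] limit_buy(price=96, qty=10): fills=none; bids=[#2:10@96] asks=[#1:9@99]
After op 3 [order #3] limit_sell(price=103, qty=2): fills=none; bids=[#2:10@96] asks=[#1:9@99 #3:2@103]
After op 4 [order #4] limit_sell(price=100, qty=4): fills=none; bids=[#2:10@96] asks=[#1:9@99 #4:4@100 #3:2@103]
After op 5 [order #5] limit_buy(price=95, qty=6): fills=none; bids=[#2:10@96 #5:6@95] asks=[#1:9@99 #4:4@100 #3:2@103]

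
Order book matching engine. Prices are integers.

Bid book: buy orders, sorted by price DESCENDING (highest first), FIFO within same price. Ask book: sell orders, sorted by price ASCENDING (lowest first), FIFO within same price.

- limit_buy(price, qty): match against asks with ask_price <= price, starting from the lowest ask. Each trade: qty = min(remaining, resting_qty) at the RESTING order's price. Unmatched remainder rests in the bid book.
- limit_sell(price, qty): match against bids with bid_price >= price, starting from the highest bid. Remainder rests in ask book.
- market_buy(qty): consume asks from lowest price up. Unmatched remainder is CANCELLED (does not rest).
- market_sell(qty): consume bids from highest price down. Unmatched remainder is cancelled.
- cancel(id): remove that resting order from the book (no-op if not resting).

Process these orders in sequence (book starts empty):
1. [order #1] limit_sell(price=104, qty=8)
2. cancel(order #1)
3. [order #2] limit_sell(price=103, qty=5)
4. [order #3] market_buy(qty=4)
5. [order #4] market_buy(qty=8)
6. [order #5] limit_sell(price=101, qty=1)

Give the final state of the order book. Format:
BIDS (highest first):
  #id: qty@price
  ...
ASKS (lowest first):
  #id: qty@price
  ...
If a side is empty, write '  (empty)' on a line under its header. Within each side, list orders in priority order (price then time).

After op 1 [order #1] limit_sell(price=104, qty=8): fills=none; bids=[-] asks=[#1:8@104]
After op 2 cancel(order #1): fills=none; bids=[-] asks=[-]
After op 3 [order #2] limit_sell(price=103, qty=5): fills=none; bids=[-] asks=[#2:5@103]
After op 4 [order #3] market_buy(qty=4): fills=#3x#2:4@103; bids=[-] asks=[#2:1@103]
After op 5 [order #4] market_buy(qty=8): fills=#4x#2:1@103; bids=[-] asks=[-]
After op 6 [order #5] limit_sell(price=101, qty=1): fills=none; bids=[-] asks=[#5:1@101]

Answer: BIDS (highest first):
  (empty)
ASKS (lowest first):
  #5: 1@101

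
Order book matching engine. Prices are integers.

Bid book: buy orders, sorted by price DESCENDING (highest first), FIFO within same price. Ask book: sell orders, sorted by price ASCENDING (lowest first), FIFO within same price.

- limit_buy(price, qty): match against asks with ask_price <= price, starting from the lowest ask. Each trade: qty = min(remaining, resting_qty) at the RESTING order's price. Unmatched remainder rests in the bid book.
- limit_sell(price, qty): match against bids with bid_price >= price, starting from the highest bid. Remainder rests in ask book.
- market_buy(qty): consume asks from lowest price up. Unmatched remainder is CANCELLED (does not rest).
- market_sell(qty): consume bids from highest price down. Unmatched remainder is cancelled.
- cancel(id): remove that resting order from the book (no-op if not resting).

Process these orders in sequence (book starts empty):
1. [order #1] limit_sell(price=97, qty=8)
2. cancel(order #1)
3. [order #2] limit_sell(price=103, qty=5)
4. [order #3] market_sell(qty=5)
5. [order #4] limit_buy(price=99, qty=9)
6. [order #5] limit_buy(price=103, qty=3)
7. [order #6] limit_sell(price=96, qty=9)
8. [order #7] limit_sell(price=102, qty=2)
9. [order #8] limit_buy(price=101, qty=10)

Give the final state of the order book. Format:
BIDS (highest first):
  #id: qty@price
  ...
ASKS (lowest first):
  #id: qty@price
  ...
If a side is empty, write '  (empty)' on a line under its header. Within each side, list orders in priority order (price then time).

Answer: BIDS (highest first):
  #8: 10@101
ASKS (lowest first):
  #7: 2@102
  #2: 2@103

Derivation:
After op 1 [order #1] limit_sell(price=97, qty=8): fills=none; bids=[-] asks=[#1:8@97]
After op 2 cancel(order #1): fills=none; bids=[-] asks=[-]
After op 3 [order #2] limit_sell(price=103, qty=5): fills=none; bids=[-] asks=[#2:5@103]
After op 4 [order #3] market_sell(qty=5): fills=none; bids=[-] asks=[#2:5@103]
After op 5 [order #4] limit_buy(price=99, qty=9): fills=none; bids=[#4:9@99] asks=[#2:5@103]
After op 6 [order #5] limit_buy(price=103, qty=3): fills=#5x#2:3@103; bids=[#4:9@99] asks=[#2:2@103]
After op 7 [order #6] limit_sell(price=96, qty=9): fills=#4x#6:9@99; bids=[-] asks=[#2:2@103]
After op 8 [order #7] limit_sell(price=102, qty=2): fills=none; bids=[-] asks=[#7:2@102 #2:2@103]
After op 9 [order #8] limit_buy(price=101, qty=10): fills=none; bids=[#8:10@101] asks=[#7:2@102 #2:2@103]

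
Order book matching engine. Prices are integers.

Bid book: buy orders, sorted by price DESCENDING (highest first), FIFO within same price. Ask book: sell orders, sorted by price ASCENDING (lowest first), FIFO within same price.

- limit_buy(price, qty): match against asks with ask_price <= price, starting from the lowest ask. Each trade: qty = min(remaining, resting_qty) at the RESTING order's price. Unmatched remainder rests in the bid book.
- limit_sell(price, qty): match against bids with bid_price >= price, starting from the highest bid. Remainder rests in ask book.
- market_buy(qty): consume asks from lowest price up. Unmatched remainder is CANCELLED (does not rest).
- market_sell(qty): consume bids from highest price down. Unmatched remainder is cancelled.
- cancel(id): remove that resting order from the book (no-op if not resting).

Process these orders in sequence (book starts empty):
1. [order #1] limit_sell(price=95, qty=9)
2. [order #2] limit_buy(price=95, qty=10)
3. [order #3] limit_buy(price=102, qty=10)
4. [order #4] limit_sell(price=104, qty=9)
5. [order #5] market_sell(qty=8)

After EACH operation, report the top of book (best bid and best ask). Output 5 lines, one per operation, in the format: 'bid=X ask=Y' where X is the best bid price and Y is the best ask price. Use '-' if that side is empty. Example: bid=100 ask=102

After op 1 [order #1] limit_sell(price=95, qty=9): fills=none; bids=[-] asks=[#1:9@95]
After op 2 [order #2] limit_buy(price=95, qty=10): fills=#2x#1:9@95; bids=[#2:1@95] asks=[-]
After op 3 [order #3] limit_buy(price=102, qty=10): fills=none; bids=[#3:10@102 #2:1@95] asks=[-]
After op 4 [order #4] limit_sell(price=104, qty=9): fills=none; bids=[#3:10@102 #2:1@95] asks=[#4:9@104]
After op 5 [order #5] market_sell(qty=8): fills=#3x#5:8@102; bids=[#3:2@102 #2:1@95] asks=[#4:9@104]

Answer: bid=- ask=95
bid=95 ask=-
bid=102 ask=-
bid=102 ask=104
bid=102 ask=104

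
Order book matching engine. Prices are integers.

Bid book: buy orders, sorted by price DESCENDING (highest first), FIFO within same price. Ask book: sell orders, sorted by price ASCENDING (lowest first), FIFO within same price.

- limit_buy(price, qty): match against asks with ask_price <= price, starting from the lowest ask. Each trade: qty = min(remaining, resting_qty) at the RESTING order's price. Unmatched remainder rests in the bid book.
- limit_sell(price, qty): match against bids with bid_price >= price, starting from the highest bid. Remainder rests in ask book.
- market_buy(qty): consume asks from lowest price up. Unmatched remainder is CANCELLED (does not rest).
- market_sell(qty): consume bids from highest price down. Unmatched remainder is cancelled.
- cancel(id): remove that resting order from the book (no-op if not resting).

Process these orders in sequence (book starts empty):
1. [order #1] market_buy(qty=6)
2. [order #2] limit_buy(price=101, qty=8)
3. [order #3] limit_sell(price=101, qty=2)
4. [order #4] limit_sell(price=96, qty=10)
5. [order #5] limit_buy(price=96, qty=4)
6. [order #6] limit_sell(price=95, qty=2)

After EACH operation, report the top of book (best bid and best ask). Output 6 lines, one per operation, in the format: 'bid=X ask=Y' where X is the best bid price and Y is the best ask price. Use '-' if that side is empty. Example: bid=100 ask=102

Answer: bid=- ask=-
bid=101 ask=-
bid=101 ask=-
bid=- ask=96
bid=- ask=-
bid=- ask=95

Derivation:
After op 1 [order #1] market_buy(qty=6): fills=none; bids=[-] asks=[-]
After op 2 [order #2] limit_buy(price=101, qty=8): fills=none; bids=[#2:8@101] asks=[-]
After op 3 [order #3] limit_sell(price=101, qty=2): fills=#2x#3:2@101; bids=[#2:6@101] asks=[-]
After op 4 [order #4] limit_sell(price=96, qty=10): fills=#2x#4:6@101; bids=[-] asks=[#4:4@96]
After op 5 [order #5] limit_buy(price=96, qty=4): fills=#5x#4:4@96; bids=[-] asks=[-]
After op 6 [order #6] limit_sell(price=95, qty=2): fills=none; bids=[-] asks=[#6:2@95]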